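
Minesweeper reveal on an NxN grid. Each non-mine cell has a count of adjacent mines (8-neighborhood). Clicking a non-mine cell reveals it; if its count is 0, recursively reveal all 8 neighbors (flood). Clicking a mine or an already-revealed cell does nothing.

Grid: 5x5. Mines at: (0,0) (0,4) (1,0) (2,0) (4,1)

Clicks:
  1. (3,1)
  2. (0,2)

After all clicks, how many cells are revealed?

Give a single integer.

Click 1 (3,1) count=2: revealed 1 new [(3,1)] -> total=1
Click 2 (0,2) count=0: revealed 17 new [(0,1) (0,2) (0,3) (1,1) (1,2) (1,3) (1,4) (2,1) (2,2) (2,3) (2,4) (3,2) (3,3) (3,4) (4,2) (4,3) (4,4)] -> total=18

Answer: 18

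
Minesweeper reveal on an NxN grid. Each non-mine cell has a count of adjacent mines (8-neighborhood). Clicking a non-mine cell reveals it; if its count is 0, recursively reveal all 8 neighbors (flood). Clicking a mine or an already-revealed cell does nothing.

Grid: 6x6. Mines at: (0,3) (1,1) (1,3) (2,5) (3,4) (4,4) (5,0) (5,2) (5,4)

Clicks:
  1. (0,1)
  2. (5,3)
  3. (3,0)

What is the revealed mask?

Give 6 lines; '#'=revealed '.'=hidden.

Click 1 (0,1) count=1: revealed 1 new [(0,1)] -> total=1
Click 2 (5,3) count=3: revealed 1 new [(5,3)] -> total=2
Click 3 (3,0) count=0: revealed 12 new [(2,0) (2,1) (2,2) (2,3) (3,0) (3,1) (3,2) (3,3) (4,0) (4,1) (4,2) (4,3)] -> total=14

Answer: .#....
......
####..
####..
####..
...#..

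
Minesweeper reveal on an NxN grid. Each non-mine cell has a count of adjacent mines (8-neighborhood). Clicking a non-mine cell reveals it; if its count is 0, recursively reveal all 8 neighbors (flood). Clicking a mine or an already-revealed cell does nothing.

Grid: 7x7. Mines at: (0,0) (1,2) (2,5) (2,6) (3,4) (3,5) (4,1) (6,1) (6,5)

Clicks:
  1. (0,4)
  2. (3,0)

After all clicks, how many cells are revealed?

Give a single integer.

Answer: 9

Derivation:
Click 1 (0,4) count=0: revealed 8 new [(0,3) (0,4) (0,5) (0,6) (1,3) (1,4) (1,5) (1,6)] -> total=8
Click 2 (3,0) count=1: revealed 1 new [(3,0)] -> total=9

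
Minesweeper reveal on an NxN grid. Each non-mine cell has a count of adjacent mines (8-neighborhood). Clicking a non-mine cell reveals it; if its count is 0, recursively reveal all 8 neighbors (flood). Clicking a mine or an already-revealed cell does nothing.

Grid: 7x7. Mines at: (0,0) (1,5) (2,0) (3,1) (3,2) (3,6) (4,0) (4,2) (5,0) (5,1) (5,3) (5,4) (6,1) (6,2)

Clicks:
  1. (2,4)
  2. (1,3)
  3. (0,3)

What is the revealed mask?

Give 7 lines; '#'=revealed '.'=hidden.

Click 1 (2,4) count=1: revealed 1 new [(2,4)] -> total=1
Click 2 (1,3) count=0: revealed 11 new [(0,1) (0,2) (0,3) (0,4) (1,1) (1,2) (1,3) (1,4) (2,1) (2,2) (2,3)] -> total=12
Click 3 (0,3) count=0: revealed 0 new [(none)] -> total=12

Answer: .####..
.####..
.####..
.......
.......
.......
.......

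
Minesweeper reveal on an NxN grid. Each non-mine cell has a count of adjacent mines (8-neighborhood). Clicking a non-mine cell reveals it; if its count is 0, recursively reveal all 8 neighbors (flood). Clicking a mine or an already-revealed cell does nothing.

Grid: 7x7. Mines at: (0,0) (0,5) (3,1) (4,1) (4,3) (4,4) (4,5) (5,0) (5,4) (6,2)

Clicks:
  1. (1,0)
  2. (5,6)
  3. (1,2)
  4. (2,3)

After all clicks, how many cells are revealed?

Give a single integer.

Click 1 (1,0) count=1: revealed 1 new [(1,0)] -> total=1
Click 2 (5,6) count=1: revealed 1 new [(5,6)] -> total=2
Click 3 (1,2) count=0: revealed 21 new [(0,1) (0,2) (0,3) (0,4) (1,1) (1,2) (1,3) (1,4) (1,5) (1,6) (2,1) (2,2) (2,3) (2,4) (2,5) (2,6) (3,2) (3,3) (3,4) (3,5) (3,6)] -> total=23
Click 4 (2,3) count=0: revealed 0 new [(none)] -> total=23

Answer: 23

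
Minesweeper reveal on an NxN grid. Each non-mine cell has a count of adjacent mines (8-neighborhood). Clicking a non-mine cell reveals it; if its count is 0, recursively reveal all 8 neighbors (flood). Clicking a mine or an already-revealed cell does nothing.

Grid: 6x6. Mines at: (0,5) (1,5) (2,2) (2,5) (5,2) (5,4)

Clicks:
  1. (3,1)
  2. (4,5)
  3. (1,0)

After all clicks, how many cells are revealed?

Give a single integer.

Answer: 19

Derivation:
Click 1 (3,1) count=1: revealed 1 new [(3,1)] -> total=1
Click 2 (4,5) count=1: revealed 1 new [(4,5)] -> total=2
Click 3 (1,0) count=0: revealed 17 new [(0,0) (0,1) (0,2) (0,3) (0,4) (1,0) (1,1) (1,2) (1,3) (1,4) (2,0) (2,1) (3,0) (4,0) (4,1) (5,0) (5,1)] -> total=19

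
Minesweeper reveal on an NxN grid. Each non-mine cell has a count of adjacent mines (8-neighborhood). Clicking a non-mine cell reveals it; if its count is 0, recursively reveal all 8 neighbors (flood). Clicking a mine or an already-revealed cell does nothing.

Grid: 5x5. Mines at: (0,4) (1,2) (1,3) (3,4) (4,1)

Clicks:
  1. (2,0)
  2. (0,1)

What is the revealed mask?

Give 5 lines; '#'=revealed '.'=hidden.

Click 1 (2,0) count=0: revealed 8 new [(0,0) (0,1) (1,0) (1,1) (2,0) (2,1) (3,0) (3,1)] -> total=8
Click 2 (0,1) count=1: revealed 0 new [(none)] -> total=8

Answer: ##...
##...
##...
##...
.....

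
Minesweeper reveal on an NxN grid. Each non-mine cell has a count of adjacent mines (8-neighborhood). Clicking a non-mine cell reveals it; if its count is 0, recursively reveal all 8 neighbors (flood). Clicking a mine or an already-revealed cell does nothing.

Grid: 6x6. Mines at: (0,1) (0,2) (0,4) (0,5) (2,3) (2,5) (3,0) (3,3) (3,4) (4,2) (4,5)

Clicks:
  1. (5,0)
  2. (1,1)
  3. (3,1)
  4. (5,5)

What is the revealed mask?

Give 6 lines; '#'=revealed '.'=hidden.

Answer: ......
.#....
......
.#....
##....
##...#

Derivation:
Click 1 (5,0) count=0: revealed 4 new [(4,0) (4,1) (5,0) (5,1)] -> total=4
Click 2 (1,1) count=2: revealed 1 new [(1,1)] -> total=5
Click 3 (3,1) count=2: revealed 1 new [(3,1)] -> total=6
Click 4 (5,5) count=1: revealed 1 new [(5,5)] -> total=7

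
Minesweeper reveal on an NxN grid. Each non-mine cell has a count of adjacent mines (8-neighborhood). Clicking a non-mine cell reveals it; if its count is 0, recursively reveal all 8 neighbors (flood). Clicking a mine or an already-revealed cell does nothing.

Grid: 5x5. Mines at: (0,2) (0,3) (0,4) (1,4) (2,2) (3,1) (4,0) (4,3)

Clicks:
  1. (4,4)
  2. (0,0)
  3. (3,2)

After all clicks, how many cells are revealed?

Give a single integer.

Click 1 (4,4) count=1: revealed 1 new [(4,4)] -> total=1
Click 2 (0,0) count=0: revealed 6 new [(0,0) (0,1) (1,0) (1,1) (2,0) (2,1)] -> total=7
Click 3 (3,2) count=3: revealed 1 new [(3,2)] -> total=8

Answer: 8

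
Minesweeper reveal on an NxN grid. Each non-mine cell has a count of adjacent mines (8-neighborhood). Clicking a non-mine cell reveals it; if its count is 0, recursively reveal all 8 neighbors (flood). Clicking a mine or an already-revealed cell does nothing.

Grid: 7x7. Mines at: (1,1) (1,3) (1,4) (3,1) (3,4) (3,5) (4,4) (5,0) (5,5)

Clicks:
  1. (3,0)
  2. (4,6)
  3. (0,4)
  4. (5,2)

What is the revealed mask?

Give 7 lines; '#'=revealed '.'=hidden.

Answer: ....#..
.......
.......
#......
.###..#
.####..
.####..

Derivation:
Click 1 (3,0) count=1: revealed 1 new [(3,0)] -> total=1
Click 2 (4,6) count=2: revealed 1 new [(4,6)] -> total=2
Click 3 (0,4) count=2: revealed 1 new [(0,4)] -> total=3
Click 4 (5,2) count=0: revealed 11 new [(4,1) (4,2) (4,3) (5,1) (5,2) (5,3) (5,4) (6,1) (6,2) (6,3) (6,4)] -> total=14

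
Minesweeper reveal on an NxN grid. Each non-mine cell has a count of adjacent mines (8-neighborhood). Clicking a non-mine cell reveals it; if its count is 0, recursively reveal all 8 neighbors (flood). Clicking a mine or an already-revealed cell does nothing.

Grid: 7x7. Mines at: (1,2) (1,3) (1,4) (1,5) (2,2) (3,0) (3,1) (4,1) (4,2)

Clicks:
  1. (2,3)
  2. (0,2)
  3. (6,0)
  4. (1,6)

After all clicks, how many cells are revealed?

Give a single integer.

Click 1 (2,3) count=4: revealed 1 new [(2,3)] -> total=1
Click 2 (0,2) count=2: revealed 1 new [(0,2)] -> total=2
Click 3 (6,0) count=0: revealed 25 new [(2,4) (2,5) (2,6) (3,3) (3,4) (3,5) (3,6) (4,3) (4,4) (4,5) (4,6) (5,0) (5,1) (5,2) (5,3) (5,4) (5,5) (5,6) (6,0) (6,1) (6,2) (6,3) (6,4) (6,5) (6,6)] -> total=27
Click 4 (1,6) count=1: revealed 1 new [(1,6)] -> total=28

Answer: 28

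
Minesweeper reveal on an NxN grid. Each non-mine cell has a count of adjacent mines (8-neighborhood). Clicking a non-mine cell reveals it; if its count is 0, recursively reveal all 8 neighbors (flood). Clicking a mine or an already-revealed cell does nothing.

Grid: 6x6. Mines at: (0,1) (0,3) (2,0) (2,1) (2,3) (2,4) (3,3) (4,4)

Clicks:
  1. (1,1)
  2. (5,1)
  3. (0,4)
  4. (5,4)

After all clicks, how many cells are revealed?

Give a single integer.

Click 1 (1,1) count=3: revealed 1 new [(1,1)] -> total=1
Click 2 (5,1) count=0: revealed 11 new [(3,0) (3,1) (3,2) (4,0) (4,1) (4,2) (4,3) (5,0) (5,1) (5,2) (5,3)] -> total=12
Click 3 (0,4) count=1: revealed 1 new [(0,4)] -> total=13
Click 4 (5,4) count=1: revealed 1 new [(5,4)] -> total=14

Answer: 14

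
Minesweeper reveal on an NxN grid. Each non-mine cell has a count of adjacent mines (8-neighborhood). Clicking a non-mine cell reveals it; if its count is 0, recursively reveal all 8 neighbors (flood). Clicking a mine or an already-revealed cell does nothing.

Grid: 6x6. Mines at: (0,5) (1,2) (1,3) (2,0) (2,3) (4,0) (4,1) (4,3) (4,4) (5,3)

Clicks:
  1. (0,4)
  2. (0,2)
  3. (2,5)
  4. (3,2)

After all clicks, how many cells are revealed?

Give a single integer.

Click 1 (0,4) count=2: revealed 1 new [(0,4)] -> total=1
Click 2 (0,2) count=2: revealed 1 new [(0,2)] -> total=2
Click 3 (2,5) count=0: revealed 6 new [(1,4) (1,5) (2,4) (2,5) (3,4) (3,5)] -> total=8
Click 4 (3,2) count=3: revealed 1 new [(3,2)] -> total=9

Answer: 9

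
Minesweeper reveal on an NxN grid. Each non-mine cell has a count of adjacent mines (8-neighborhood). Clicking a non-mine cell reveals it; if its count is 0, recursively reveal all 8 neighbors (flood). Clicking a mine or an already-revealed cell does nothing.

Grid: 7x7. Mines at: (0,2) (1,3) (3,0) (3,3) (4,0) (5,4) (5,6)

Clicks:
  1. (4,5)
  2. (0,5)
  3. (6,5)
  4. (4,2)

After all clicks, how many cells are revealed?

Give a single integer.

Click 1 (4,5) count=2: revealed 1 new [(4,5)] -> total=1
Click 2 (0,5) count=0: revealed 14 new [(0,4) (0,5) (0,6) (1,4) (1,5) (1,6) (2,4) (2,5) (2,6) (3,4) (3,5) (3,6) (4,4) (4,6)] -> total=15
Click 3 (6,5) count=2: revealed 1 new [(6,5)] -> total=16
Click 4 (4,2) count=1: revealed 1 new [(4,2)] -> total=17

Answer: 17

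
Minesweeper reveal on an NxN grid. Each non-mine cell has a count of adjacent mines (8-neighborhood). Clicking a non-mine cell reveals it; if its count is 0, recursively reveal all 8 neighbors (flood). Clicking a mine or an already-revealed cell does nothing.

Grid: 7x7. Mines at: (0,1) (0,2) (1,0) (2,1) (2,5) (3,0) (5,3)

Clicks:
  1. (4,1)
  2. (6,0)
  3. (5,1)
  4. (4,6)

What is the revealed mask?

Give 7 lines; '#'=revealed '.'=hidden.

Click 1 (4,1) count=1: revealed 1 new [(4,1)] -> total=1
Click 2 (6,0) count=0: revealed 8 new [(4,0) (4,2) (5,0) (5,1) (5,2) (6,0) (6,1) (6,2)] -> total=9
Click 3 (5,1) count=0: revealed 0 new [(none)] -> total=9
Click 4 (4,6) count=0: revealed 12 new [(3,4) (3,5) (3,6) (4,4) (4,5) (4,6) (5,4) (5,5) (5,6) (6,4) (6,5) (6,6)] -> total=21

Answer: .......
.......
.......
....###
###.###
###.###
###.###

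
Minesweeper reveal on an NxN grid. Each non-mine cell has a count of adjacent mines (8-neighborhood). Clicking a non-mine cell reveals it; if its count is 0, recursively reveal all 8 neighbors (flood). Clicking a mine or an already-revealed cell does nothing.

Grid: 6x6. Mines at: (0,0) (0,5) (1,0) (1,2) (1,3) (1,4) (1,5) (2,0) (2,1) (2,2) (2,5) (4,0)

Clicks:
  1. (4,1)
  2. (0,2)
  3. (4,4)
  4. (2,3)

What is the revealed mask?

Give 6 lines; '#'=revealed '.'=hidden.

Answer: ..#...
......
...#..
.#####
.#####
.#####

Derivation:
Click 1 (4,1) count=1: revealed 1 new [(4,1)] -> total=1
Click 2 (0,2) count=2: revealed 1 new [(0,2)] -> total=2
Click 3 (4,4) count=0: revealed 14 new [(3,1) (3,2) (3,3) (3,4) (3,5) (4,2) (4,3) (4,4) (4,5) (5,1) (5,2) (5,3) (5,4) (5,5)] -> total=16
Click 4 (2,3) count=4: revealed 1 new [(2,3)] -> total=17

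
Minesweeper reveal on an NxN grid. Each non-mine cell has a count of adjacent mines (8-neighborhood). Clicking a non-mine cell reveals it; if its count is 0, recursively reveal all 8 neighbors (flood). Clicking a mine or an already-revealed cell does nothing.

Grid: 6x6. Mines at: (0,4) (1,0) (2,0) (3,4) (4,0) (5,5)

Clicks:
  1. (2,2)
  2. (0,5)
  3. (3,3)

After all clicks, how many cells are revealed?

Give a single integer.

Click 1 (2,2) count=0: revealed 20 new [(0,1) (0,2) (0,3) (1,1) (1,2) (1,3) (2,1) (2,2) (2,3) (3,1) (3,2) (3,3) (4,1) (4,2) (4,3) (4,4) (5,1) (5,2) (5,3) (5,4)] -> total=20
Click 2 (0,5) count=1: revealed 1 new [(0,5)] -> total=21
Click 3 (3,3) count=1: revealed 0 new [(none)] -> total=21

Answer: 21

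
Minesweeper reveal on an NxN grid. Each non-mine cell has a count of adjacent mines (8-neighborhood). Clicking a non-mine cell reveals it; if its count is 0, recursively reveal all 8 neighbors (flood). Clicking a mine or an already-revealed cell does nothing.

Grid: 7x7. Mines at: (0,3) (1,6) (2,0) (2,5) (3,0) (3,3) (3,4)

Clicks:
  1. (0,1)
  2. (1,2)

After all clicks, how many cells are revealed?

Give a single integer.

Click 1 (0,1) count=0: revealed 6 new [(0,0) (0,1) (0,2) (1,0) (1,1) (1,2)] -> total=6
Click 2 (1,2) count=1: revealed 0 new [(none)] -> total=6

Answer: 6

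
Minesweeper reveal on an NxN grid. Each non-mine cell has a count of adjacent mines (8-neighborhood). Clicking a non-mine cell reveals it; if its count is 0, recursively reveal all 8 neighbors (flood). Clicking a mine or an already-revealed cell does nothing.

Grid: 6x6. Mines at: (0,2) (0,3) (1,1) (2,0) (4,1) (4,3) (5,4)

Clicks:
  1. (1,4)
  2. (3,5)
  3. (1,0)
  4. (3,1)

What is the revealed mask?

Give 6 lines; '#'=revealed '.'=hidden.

Answer: ....##
#.####
..####
.#####
....##
......

Derivation:
Click 1 (1,4) count=1: revealed 1 new [(1,4)] -> total=1
Click 2 (3,5) count=0: revealed 15 new [(0,4) (0,5) (1,2) (1,3) (1,5) (2,2) (2,3) (2,4) (2,5) (3,2) (3,3) (3,4) (3,5) (4,4) (4,5)] -> total=16
Click 3 (1,0) count=2: revealed 1 new [(1,0)] -> total=17
Click 4 (3,1) count=2: revealed 1 new [(3,1)] -> total=18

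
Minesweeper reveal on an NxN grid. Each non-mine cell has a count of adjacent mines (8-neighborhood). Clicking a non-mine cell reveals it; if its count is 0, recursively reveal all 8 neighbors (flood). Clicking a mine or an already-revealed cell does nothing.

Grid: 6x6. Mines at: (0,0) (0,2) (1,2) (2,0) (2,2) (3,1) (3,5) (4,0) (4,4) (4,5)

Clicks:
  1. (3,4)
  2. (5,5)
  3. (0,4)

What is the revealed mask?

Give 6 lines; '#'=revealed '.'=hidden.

Click 1 (3,4) count=3: revealed 1 new [(3,4)] -> total=1
Click 2 (5,5) count=2: revealed 1 new [(5,5)] -> total=2
Click 3 (0,4) count=0: revealed 9 new [(0,3) (0,4) (0,5) (1,3) (1,4) (1,5) (2,3) (2,4) (2,5)] -> total=11

Answer: ...###
...###
...###
....#.
......
.....#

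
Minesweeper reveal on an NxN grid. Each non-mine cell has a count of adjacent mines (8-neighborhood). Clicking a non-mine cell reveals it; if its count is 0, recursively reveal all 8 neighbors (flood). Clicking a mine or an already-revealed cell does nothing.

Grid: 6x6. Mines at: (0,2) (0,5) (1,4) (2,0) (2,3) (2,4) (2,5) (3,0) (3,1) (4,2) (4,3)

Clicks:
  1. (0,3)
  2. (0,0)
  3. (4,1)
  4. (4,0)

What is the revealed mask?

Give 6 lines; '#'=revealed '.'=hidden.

Click 1 (0,3) count=2: revealed 1 new [(0,3)] -> total=1
Click 2 (0,0) count=0: revealed 4 new [(0,0) (0,1) (1,0) (1,1)] -> total=5
Click 3 (4,1) count=3: revealed 1 new [(4,1)] -> total=6
Click 4 (4,0) count=2: revealed 1 new [(4,0)] -> total=7

Answer: ##.#..
##....
......
......
##....
......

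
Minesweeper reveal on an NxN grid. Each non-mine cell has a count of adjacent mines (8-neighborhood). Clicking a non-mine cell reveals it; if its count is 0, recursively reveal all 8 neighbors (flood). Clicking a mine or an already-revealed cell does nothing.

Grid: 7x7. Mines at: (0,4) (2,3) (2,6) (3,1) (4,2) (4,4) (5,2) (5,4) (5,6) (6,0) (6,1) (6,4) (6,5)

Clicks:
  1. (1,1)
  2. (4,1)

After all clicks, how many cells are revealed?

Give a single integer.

Answer: 12

Derivation:
Click 1 (1,1) count=0: revealed 11 new [(0,0) (0,1) (0,2) (0,3) (1,0) (1,1) (1,2) (1,3) (2,0) (2,1) (2,2)] -> total=11
Click 2 (4,1) count=3: revealed 1 new [(4,1)] -> total=12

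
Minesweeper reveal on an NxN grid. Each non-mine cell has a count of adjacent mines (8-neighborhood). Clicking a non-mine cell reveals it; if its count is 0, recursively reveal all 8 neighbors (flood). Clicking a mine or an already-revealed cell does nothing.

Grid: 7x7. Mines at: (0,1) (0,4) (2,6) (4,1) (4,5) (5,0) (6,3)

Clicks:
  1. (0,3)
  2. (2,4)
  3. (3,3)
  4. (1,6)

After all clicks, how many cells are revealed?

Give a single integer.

Click 1 (0,3) count=1: revealed 1 new [(0,3)] -> total=1
Click 2 (2,4) count=0: revealed 24 new [(1,0) (1,1) (1,2) (1,3) (1,4) (1,5) (2,0) (2,1) (2,2) (2,3) (2,4) (2,5) (3,0) (3,1) (3,2) (3,3) (3,4) (3,5) (4,2) (4,3) (4,4) (5,2) (5,3) (5,4)] -> total=25
Click 3 (3,3) count=0: revealed 0 new [(none)] -> total=25
Click 4 (1,6) count=1: revealed 1 new [(1,6)] -> total=26

Answer: 26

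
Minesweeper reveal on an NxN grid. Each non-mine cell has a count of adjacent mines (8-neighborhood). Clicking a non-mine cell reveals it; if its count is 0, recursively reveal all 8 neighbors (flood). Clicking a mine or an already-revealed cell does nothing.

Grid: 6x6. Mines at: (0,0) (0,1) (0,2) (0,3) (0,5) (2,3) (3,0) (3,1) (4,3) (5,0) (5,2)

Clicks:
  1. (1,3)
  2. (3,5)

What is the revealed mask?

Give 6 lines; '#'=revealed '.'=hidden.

Answer: ......
...###
....##
....##
....##
....##

Derivation:
Click 1 (1,3) count=3: revealed 1 new [(1,3)] -> total=1
Click 2 (3,5) count=0: revealed 10 new [(1,4) (1,5) (2,4) (2,5) (3,4) (3,5) (4,4) (4,5) (5,4) (5,5)] -> total=11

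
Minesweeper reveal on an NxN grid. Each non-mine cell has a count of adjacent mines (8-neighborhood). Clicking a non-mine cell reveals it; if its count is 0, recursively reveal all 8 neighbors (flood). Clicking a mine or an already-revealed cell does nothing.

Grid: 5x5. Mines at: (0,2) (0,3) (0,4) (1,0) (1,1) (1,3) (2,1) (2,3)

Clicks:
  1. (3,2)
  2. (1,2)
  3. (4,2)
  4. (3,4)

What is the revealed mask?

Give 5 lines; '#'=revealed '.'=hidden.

Answer: .....
..#..
.....
#####
#####

Derivation:
Click 1 (3,2) count=2: revealed 1 new [(3,2)] -> total=1
Click 2 (1,2) count=6: revealed 1 new [(1,2)] -> total=2
Click 3 (4,2) count=0: revealed 9 new [(3,0) (3,1) (3,3) (3,4) (4,0) (4,1) (4,2) (4,3) (4,4)] -> total=11
Click 4 (3,4) count=1: revealed 0 new [(none)] -> total=11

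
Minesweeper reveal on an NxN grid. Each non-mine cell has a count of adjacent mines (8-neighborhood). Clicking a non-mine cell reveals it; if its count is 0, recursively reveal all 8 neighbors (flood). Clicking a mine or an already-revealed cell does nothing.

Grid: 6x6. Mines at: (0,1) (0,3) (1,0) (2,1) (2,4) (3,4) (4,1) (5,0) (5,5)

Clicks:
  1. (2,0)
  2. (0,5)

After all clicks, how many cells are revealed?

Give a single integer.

Click 1 (2,0) count=2: revealed 1 new [(2,0)] -> total=1
Click 2 (0,5) count=0: revealed 4 new [(0,4) (0,5) (1,4) (1,5)] -> total=5

Answer: 5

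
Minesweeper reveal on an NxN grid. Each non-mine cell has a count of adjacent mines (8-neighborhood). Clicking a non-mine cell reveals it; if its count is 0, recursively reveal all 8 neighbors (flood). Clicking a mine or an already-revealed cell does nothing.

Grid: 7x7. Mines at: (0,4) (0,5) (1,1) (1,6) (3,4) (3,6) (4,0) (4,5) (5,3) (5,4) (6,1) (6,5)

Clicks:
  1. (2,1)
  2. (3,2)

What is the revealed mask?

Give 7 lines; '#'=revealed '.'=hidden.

Answer: .......
.......
.###...
.###...
.###...
.......
.......

Derivation:
Click 1 (2,1) count=1: revealed 1 new [(2,1)] -> total=1
Click 2 (3,2) count=0: revealed 8 new [(2,2) (2,3) (3,1) (3,2) (3,3) (4,1) (4,2) (4,3)] -> total=9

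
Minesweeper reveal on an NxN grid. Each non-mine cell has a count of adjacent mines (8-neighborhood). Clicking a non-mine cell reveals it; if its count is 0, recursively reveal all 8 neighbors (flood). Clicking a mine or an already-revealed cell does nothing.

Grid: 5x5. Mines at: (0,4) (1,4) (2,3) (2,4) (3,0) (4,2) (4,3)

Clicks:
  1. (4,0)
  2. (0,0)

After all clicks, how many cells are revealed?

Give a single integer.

Answer: 12

Derivation:
Click 1 (4,0) count=1: revealed 1 new [(4,0)] -> total=1
Click 2 (0,0) count=0: revealed 11 new [(0,0) (0,1) (0,2) (0,3) (1,0) (1,1) (1,2) (1,3) (2,0) (2,1) (2,2)] -> total=12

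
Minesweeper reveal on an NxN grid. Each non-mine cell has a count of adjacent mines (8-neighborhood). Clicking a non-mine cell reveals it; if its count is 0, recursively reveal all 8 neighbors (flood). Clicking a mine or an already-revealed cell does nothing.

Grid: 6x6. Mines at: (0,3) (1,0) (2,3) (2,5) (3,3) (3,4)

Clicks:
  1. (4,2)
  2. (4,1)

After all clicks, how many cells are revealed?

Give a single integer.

Click 1 (4,2) count=1: revealed 1 new [(4,2)] -> total=1
Click 2 (4,1) count=0: revealed 17 new [(2,0) (2,1) (2,2) (3,0) (3,1) (3,2) (4,0) (4,1) (4,3) (4,4) (4,5) (5,0) (5,1) (5,2) (5,3) (5,4) (5,5)] -> total=18

Answer: 18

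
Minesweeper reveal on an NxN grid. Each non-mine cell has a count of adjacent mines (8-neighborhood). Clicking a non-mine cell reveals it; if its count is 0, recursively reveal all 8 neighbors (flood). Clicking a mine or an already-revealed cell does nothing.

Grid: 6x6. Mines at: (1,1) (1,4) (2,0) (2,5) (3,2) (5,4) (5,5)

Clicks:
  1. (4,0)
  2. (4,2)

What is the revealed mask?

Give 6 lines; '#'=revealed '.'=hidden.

Click 1 (4,0) count=0: revealed 10 new [(3,0) (3,1) (4,0) (4,1) (4,2) (4,3) (5,0) (5,1) (5,2) (5,3)] -> total=10
Click 2 (4,2) count=1: revealed 0 new [(none)] -> total=10

Answer: ......
......
......
##....
####..
####..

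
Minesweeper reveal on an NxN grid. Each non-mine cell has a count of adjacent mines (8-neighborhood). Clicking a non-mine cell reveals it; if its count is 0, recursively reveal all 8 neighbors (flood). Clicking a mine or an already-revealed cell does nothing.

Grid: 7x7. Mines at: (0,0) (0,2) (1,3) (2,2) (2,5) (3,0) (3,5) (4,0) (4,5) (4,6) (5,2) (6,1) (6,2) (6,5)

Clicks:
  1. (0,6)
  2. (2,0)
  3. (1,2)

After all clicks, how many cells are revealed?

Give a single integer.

Click 1 (0,6) count=0: revealed 6 new [(0,4) (0,5) (0,6) (1,4) (1,5) (1,6)] -> total=6
Click 2 (2,0) count=1: revealed 1 new [(2,0)] -> total=7
Click 3 (1,2) count=3: revealed 1 new [(1,2)] -> total=8

Answer: 8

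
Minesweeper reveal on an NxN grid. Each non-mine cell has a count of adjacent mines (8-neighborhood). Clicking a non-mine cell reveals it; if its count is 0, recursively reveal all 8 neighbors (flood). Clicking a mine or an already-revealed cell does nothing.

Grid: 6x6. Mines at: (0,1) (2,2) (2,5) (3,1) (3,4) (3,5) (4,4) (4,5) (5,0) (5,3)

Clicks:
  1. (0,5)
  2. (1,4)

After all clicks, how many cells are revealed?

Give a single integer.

Answer: 8

Derivation:
Click 1 (0,5) count=0: revealed 8 new [(0,2) (0,3) (0,4) (0,5) (1,2) (1,3) (1,4) (1,5)] -> total=8
Click 2 (1,4) count=1: revealed 0 new [(none)] -> total=8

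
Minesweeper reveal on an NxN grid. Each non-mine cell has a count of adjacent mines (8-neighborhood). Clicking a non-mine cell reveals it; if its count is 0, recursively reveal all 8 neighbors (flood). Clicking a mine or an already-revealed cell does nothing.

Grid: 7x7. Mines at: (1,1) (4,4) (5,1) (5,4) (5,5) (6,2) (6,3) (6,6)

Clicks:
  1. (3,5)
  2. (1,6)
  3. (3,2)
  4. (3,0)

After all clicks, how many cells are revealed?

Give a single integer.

Click 1 (3,5) count=1: revealed 1 new [(3,5)] -> total=1
Click 2 (1,6) count=0: revealed 29 new [(0,2) (0,3) (0,4) (0,5) (0,6) (1,2) (1,3) (1,4) (1,5) (1,6) (2,0) (2,1) (2,2) (2,3) (2,4) (2,5) (2,6) (3,0) (3,1) (3,2) (3,3) (3,4) (3,6) (4,0) (4,1) (4,2) (4,3) (4,5) (4,6)] -> total=30
Click 3 (3,2) count=0: revealed 0 new [(none)] -> total=30
Click 4 (3,0) count=0: revealed 0 new [(none)] -> total=30

Answer: 30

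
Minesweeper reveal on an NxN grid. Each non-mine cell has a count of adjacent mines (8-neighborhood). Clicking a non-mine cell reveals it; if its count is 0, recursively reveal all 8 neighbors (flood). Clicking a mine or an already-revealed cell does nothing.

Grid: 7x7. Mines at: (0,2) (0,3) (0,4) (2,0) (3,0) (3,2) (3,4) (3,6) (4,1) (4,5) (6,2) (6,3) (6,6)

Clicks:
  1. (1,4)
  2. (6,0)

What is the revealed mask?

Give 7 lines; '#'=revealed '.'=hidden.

Click 1 (1,4) count=2: revealed 1 new [(1,4)] -> total=1
Click 2 (6,0) count=0: revealed 4 new [(5,0) (5,1) (6,0) (6,1)] -> total=5

Answer: .......
....#..
.......
.......
.......
##.....
##.....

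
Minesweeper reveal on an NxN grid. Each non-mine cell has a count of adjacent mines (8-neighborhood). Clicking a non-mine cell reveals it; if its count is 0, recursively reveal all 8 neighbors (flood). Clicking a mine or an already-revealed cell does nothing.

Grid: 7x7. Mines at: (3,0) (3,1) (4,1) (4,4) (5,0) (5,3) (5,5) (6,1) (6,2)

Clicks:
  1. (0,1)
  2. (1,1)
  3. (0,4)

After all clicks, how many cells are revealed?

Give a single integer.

Click 1 (0,1) count=0: revealed 28 new [(0,0) (0,1) (0,2) (0,3) (0,4) (0,5) (0,6) (1,0) (1,1) (1,2) (1,3) (1,4) (1,5) (1,6) (2,0) (2,1) (2,2) (2,3) (2,4) (2,5) (2,6) (3,2) (3,3) (3,4) (3,5) (3,6) (4,5) (4,6)] -> total=28
Click 2 (1,1) count=0: revealed 0 new [(none)] -> total=28
Click 3 (0,4) count=0: revealed 0 new [(none)] -> total=28

Answer: 28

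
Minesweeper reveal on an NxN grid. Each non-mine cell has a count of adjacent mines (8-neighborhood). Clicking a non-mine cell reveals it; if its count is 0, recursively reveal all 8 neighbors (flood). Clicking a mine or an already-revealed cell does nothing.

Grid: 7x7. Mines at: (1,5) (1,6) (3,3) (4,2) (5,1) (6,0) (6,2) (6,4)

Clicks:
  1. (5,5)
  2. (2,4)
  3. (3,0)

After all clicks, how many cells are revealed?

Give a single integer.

Answer: 21

Derivation:
Click 1 (5,5) count=1: revealed 1 new [(5,5)] -> total=1
Click 2 (2,4) count=2: revealed 1 new [(2,4)] -> total=2
Click 3 (3,0) count=0: revealed 19 new [(0,0) (0,1) (0,2) (0,3) (0,4) (1,0) (1,1) (1,2) (1,3) (1,4) (2,0) (2,1) (2,2) (2,3) (3,0) (3,1) (3,2) (4,0) (4,1)] -> total=21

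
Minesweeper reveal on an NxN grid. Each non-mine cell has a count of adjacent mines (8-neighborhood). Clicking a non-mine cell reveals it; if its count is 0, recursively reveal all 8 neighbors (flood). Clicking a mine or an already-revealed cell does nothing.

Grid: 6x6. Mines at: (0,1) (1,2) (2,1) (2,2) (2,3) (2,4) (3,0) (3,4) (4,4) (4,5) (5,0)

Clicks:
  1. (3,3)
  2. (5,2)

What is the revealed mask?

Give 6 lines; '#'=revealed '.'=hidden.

Click 1 (3,3) count=5: revealed 1 new [(3,3)] -> total=1
Click 2 (5,2) count=0: revealed 8 new [(3,1) (3,2) (4,1) (4,2) (4,3) (5,1) (5,2) (5,3)] -> total=9

Answer: ......
......
......
.###..
.###..
.###..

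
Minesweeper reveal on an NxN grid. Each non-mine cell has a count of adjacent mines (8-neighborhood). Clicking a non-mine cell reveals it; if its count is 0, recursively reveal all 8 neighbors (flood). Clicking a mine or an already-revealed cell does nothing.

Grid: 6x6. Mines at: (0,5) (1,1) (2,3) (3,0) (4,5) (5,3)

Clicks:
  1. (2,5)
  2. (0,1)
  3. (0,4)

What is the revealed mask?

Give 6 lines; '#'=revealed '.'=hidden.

Answer: .#..#.
....##
....##
....##
......
......

Derivation:
Click 1 (2,5) count=0: revealed 6 new [(1,4) (1,5) (2,4) (2,5) (3,4) (3,5)] -> total=6
Click 2 (0,1) count=1: revealed 1 new [(0,1)] -> total=7
Click 3 (0,4) count=1: revealed 1 new [(0,4)] -> total=8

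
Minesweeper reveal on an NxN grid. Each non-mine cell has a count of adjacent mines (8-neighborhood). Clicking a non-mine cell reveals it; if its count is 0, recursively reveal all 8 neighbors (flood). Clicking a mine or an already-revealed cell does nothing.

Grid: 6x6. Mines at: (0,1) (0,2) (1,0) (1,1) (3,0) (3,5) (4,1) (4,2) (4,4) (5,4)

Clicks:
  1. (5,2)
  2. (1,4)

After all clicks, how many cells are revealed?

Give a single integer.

Answer: 15

Derivation:
Click 1 (5,2) count=2: revealed 1 new [(5,2)] -> total=1
Click 2 (1,4) count=0: revealed 14 new [(0,3) (0,4) (0,5) (1,2) (1,3) (1,4) (1,5) (2,2) (2,3) (2,4) (2,5) (3,2) (3,3) (3,4)] -> total=15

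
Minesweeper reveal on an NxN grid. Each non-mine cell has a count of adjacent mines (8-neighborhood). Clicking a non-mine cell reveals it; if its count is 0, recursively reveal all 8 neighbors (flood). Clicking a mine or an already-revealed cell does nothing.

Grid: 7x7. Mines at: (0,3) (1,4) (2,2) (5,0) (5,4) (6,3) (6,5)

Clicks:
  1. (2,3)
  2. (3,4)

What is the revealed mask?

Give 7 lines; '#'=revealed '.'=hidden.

Answer: .....##
.....##
...####
...####
...####
.....##
.......

Derivation:
Click 1 (2,3) count=2: revealed 1 new [(2,3)] -> total=1
Click 2 (3,4) count=0: revealed 17 new [(0,5) (0,6) (1,5) (1,6) (2,4) (2,5) (2,6) (3,3) (3,4) (3,5) (3,6) (4,3) (4,4) (4,5) (4,6) (5,5) (5,6)] -> total=18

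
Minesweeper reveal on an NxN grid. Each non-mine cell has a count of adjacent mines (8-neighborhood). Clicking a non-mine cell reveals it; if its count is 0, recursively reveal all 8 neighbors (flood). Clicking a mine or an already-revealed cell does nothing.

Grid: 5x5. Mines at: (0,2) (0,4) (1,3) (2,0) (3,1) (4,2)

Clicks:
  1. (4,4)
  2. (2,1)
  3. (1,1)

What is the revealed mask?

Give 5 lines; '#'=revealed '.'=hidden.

Answer: .....
.#...
.#.##
...##
...##

Derivation:
Click 1 (4,4) count=0: revealed 6 new [(2,3) (2,4) (3,3) (3,4) (4,3) (4,4)] -> total=6
Click 2 (2,1) count=2: revealed 1 new [(2,1)] -> total=7
Click 3 (1,1) count=2: revealed 1 new [(1,1)] -> total=8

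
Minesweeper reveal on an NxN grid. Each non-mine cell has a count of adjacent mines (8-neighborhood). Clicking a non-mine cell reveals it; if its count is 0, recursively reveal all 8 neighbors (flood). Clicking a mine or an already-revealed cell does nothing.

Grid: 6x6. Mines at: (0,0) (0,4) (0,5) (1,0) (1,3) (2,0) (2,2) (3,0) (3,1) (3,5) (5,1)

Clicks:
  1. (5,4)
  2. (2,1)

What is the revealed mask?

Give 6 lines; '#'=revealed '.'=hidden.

Answer: ......
......
.#....
..###.
..####
..####

Derivation:
Click 1 (5,4) count=0: revealed 11 new [(3,2) (3,3) (3,4) (4,2) (4,3) (4,4) (4,5) (5,2) (5,3) (5,4) (5,5)] -> total=11
Click 2 (2,1) count=5: revealed 1 new [(2,1)] -> total=12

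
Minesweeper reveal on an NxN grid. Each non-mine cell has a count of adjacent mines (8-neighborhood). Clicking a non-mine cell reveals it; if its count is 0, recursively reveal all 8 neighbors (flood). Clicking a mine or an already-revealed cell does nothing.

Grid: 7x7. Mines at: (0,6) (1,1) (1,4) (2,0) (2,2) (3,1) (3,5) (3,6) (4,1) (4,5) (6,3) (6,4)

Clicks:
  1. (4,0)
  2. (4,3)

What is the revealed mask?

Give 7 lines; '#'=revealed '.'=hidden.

Answer: .......
.......
.......
..###..
#.###..
..###..
.......

Derivation:
Click 1 (4,0) count=2: revealed 1 new [(4,0)] -> total=1
Click 2 (4,3) count=0: revealed 9 new [(3,2) (3,3) (3,4) (4,2) (4,3) (4,4) (5,2) (5,3) (5,4)] -> total=10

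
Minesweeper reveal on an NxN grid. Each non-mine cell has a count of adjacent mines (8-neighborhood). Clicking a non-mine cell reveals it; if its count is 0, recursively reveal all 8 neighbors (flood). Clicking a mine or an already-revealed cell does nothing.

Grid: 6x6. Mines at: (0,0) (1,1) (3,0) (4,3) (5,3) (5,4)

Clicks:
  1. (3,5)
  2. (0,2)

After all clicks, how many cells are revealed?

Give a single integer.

Answer: 18

Derivation:
Click 1 (3,5) count=0: revealed 18 new [(0,2) (0,3) (0,4) (0,5) (1,2) (1,3) (1,4) (1,5) (2,2) (2,3) (2,4) (2,5) (3,2) (3,3) (3,4) (3,5) (4,4) (4,5)] -> total=18
Click 2 (0,2) count=1: revealed 0 new [(none)] -> total=18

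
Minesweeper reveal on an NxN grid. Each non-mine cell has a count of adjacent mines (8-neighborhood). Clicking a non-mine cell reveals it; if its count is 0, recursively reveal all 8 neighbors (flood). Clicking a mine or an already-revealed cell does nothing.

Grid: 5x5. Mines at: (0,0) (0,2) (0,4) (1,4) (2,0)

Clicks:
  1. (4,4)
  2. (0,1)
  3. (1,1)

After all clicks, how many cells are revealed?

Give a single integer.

Answer: 18

Derivation:
Click 1 (4,4) count=0: revealed 17 new [(1,1) (1,2) (1,3) (2,1) (2,2) (2,3) (2,4) (3,0) (3,1) (3,2) (3,3) (3,4) (4,0) (4,1) (4,2) (4,3) (4,4)] -> total=17
Click 2 (0,1) count=2: revealed 1 new [(0,1)] -> total=18
Click 3 (1,1) count=3: revealed 0 new [(none)] -> total=18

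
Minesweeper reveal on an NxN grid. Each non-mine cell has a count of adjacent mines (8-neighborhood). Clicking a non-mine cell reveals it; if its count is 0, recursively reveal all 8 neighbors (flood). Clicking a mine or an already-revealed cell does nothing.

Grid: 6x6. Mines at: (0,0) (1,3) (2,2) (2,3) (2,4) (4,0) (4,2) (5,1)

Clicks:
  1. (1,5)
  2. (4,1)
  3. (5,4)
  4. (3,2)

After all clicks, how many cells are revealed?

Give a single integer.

Answer: 12

Derivation:
Click 1 (1,5) count=1: revealed 1 new [(1,5)] -> total=1
Click 2 (4,1) count=3: revealed 1 new [(4,1)] -> total=2
Click 3 (5,4) count=0: revealed 9 new [(3,3) (3,4) (3,5) (4,3) (4,4) (4,5) (5,3) (5,4) (5,5)] -> total=11
Click 4 (3,2) count=3: revealed 1 new [(3,2)] -> total=12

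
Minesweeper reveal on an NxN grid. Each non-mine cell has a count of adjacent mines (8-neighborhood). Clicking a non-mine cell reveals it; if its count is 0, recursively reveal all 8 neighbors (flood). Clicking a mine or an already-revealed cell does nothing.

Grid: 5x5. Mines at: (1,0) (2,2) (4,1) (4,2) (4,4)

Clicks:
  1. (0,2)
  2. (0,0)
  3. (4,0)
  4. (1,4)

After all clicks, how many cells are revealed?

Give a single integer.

Answer: 14

Derivation:
Click 1 (0,2) count=0: revealed 12 new [(0,1) (0,2) (0,3) (0,4) (1,1) (1,2) (1,3) (1,4) (2,3) (2,4) (3,3) (3,4)] -> total=12
Click 2 (0,0) count=1: revealed 1 new [(0,0)] -> total=13
Click 3 (4,0) count=1: revealed 1 new [(4,0)] -> total=14
Click 4 (1,4) count=0: revealed 0 new [(none)] -> total=14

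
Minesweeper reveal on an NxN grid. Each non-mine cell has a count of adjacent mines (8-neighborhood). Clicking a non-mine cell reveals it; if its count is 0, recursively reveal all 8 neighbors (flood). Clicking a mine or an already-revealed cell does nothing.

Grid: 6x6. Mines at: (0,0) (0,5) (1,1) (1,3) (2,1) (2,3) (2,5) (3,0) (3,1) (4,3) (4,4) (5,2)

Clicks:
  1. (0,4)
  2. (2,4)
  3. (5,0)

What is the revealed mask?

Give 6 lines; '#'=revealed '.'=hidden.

Click 1 (0,4) count=2: revealed 1 new [(0,4)] -> total=1
Click 2 (2,4) count=3: revealed 1 new [(2,4)] -> total=2
Click 3 (5,0) count=0: revealed 4 new [(4,0) (4,1) (5,0) (5,1)] -> total=6

Answer: ....#.
......
....#.
......
##....
##....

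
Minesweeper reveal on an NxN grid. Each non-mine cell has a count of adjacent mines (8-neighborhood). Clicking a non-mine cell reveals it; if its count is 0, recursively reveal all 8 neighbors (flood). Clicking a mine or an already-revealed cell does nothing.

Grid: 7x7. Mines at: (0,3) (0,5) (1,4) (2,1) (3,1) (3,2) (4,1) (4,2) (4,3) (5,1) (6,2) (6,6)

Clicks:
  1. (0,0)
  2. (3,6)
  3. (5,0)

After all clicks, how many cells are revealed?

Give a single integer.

Answer: 21

Derivation:
Click 1 (0,0) count=0: revealed 6 new [(0,0) (0,1) (0,2) (1,0) (1,1) (1,2)] -> total=6
Click 2 (3,6) count=0: revealed 14 new [(1,5) (1,6) (2,4) (2,5) (2,6) (3,4) (3,5) (3,6) (4,4) (4,5) (4,6) (5,4) (5,5) (5,6)] -> total=20
Click 3 (5,0) count=2: revealed 1 new [(5,0)] -> total=21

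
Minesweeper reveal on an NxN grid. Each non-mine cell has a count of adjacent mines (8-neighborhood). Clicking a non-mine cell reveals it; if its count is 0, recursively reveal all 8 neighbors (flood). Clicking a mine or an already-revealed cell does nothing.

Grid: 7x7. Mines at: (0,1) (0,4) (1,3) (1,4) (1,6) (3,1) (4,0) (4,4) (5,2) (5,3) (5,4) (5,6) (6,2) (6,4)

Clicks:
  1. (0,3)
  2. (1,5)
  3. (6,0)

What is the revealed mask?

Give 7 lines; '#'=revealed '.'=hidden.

Click 1 (0,3) count=3: revealed 1 new [(0,3)] -> total=1
Click 2 (1,5) count=3: revealed 1 new [(1,5)] -> total=2
Click 3 (6,0) count=0: revealed 4 new [(5,0) (5,1) (6,0) (6,1)] -> total=6

Answer: ...#...
.....#.
.......
.......
.......
##.....
##.....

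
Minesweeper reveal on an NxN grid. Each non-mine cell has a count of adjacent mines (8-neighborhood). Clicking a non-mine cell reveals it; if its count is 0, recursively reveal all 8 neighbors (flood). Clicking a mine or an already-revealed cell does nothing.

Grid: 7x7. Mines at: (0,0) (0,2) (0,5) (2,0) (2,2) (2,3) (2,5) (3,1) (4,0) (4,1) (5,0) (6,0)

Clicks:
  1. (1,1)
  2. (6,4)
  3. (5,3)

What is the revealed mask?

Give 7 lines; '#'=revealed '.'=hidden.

Click 1 (1,1) count=4: revealed 1 new [(1,1)] -> total=1
Click 2 (6,4) count=0: revealed 22 new [(3,2) (3,3) (3,4) (3,5) (3,6) (4,2) (4,3) (4,4) (4,5) (4,6) (5,1) (5,2) (5,3) (5,4) (5,5) (5,6) (6,1) (6,2) (6,3) (6,4) (6,5) (6,6)] -> total=23
Click 3 (5,3) count=0: revealed 0 new [(none)] -> total=23

Answer: .......
.#.....
.......
..#####
..#####
.######
.######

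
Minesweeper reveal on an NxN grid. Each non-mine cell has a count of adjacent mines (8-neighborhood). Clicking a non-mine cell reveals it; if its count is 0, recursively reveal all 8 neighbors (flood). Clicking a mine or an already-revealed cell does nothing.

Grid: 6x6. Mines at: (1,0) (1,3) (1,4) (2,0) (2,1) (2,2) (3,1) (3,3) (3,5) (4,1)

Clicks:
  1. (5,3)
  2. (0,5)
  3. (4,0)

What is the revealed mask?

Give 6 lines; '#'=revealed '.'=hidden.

Click 1 (5,3) count=0: revealed 8 new [(4,2) (4,3) (4,4) (4,5) (5,2) (5,3) (5,4) (5,5)] -> total=8
Click 2 (0,5) count=1: revealed 1 new [(0,5)] -> total=9
Click 3 (4,0) count=2: revealed 1 new [(4,0)] -> total=10

Answer: .....#
......
......
......
#.####
..####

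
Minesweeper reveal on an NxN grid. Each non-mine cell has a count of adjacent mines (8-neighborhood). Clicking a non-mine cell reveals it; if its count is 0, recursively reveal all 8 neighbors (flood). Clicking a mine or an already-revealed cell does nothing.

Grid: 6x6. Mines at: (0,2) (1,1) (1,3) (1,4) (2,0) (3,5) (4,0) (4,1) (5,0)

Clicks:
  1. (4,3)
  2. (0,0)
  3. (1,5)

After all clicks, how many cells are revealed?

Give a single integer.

Click 1 (4,3) count=0: revealed 14 new [(2,2) (2,3) (2,4) (3,2) (3,3) (3,4) (4,2) (4,3) (4,4) (4,5) (5,2) (5,3) (5,4) (5,5)] -> total=14
Click 2 (0,0) count=1: revealed 1 new [(0,0)] -> total=15
Click 3 (1,5) count=1: revealed 1 new [(1,5)] -> total=16

Answer: 16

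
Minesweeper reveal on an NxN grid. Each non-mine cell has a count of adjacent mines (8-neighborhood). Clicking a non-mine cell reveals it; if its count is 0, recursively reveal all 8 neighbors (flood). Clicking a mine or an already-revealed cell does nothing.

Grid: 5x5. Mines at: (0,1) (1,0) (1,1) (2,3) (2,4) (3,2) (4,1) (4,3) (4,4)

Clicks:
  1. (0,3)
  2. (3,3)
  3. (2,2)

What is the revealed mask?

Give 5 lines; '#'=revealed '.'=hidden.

Answer: ..###
..###
..#..
...#.
.....

Derivation:
Click 1 (0,3) count=0: revealed 6 new [(0,2) (0,3) (0,4) (1,2) (1,3) (1,4)] -> total=6
Click 2 (3,3) count=5: revealed 1 new [(3,3)] -> total=7
Click 3 (2,2) count=3: revealed 1 new [(2,2)] -> total=8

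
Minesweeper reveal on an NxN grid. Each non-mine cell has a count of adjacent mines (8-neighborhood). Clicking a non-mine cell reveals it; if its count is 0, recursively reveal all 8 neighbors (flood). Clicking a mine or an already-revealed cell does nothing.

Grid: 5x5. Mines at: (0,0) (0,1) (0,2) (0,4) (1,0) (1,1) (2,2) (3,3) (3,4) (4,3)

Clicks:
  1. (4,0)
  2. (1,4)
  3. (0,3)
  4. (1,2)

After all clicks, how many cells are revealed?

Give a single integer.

Click 1 (4,0) count=0: revealed 8 new [(2,0) (2,1) (3,0) (3,1) (3,2) (4,0) (4,1) (4,2)] -> total=8
Click 2 (1,4) count=1: revealed 1 new [(1,4)] -> total=9
Click 3 (0,3) count=2: revealed 1 new [(0,3)] -> total=10
Click 4 (1,2) count=4: revealed 1 new [(1,2)] -> total=11

Answer: 11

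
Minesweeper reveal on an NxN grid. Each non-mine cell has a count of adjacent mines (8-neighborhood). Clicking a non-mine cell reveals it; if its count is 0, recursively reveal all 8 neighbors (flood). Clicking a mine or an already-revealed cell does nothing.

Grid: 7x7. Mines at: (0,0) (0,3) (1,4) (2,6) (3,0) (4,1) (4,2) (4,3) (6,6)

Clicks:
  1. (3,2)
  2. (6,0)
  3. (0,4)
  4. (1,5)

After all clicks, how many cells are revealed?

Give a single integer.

Answer: 15

Derivation:
Click 1 (3,2) count=3: revealed 1 new [(3,2)] -> total=1
Click 2 (6,0) count=0: revealed 12 new [(5,0) (5,1) (5,2) (5,3) (5,4) (5,5) (6,0) (6,1) (6,2) (6,3) (6,4) (6,5)] -> total=13
Click 3 (0,4) count=2: revealed 1 new [(0,4)] -> total=14
Click 4 (1,5) count=2: revealed 1 new [(1,5)] -> total=15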